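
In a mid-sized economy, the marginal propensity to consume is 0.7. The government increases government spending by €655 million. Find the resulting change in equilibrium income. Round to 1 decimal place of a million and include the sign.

Expenditure multiplier = 1/(1 − MPC) = 1/(1 − 0.7) = 1/0.3 ≈ 3.333.
ΔY = k × ΔG = (+€655 million) / 0.3 ≈ +€2,183.3 million.

+€2,183.3 million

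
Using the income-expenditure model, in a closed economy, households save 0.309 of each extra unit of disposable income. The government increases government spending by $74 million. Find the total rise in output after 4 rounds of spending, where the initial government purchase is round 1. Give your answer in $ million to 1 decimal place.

MPC = 1 − MPS = 1 − 0.309 = 0.691.
Round 1 adds ΔG = $74 million; each later round is MPC = 0.691 times the previous.
After 4 rounds: 74 + 51.134 + 35.333594 + 24.415513454 = ΔG·(1 − c^4)/(1 − c) = 74 × (1 − 0.227988105361)/0.309 ≈ $184.9 million.

$184.9 million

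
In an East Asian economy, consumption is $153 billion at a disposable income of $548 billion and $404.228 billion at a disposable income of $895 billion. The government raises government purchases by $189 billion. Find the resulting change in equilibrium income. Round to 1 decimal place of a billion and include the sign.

MPC = ΔC/ΔYd = (404.228 − 153)/(895 − 548) = 251.228/347 = 0.724.
Spending multiplier = 1/(1 − MPC) = 1/(1 − 0.724) = 1/0.276 ≈ 3.623.
ΔY = k × ΔG = (+$189 billion) / 0.276 ≈ +$684.8 billion.

+$684.8 billion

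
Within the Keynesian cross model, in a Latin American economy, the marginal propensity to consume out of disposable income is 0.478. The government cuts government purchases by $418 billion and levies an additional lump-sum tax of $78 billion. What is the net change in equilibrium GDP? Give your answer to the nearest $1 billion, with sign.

Expenditure multiplier = 1/(1 − MPC) = 1/(1 − 0.478) = 1/0.522 ≈ 1.916.
ΔG contributes k·ΔG = (−$418 billion) / 0.522 ≈ −$800.8 billion.
ΔT of +$78 billion changes first-round spending by −c·ΔT = −$37.284 billion, contributing k·(−c·ΔT) = (−$37.284 billion) / 0.522 ≈ −$71.4 billion.
Net ΔY = k(ΔG − c·ΔT) = (−$455.284 billion) / 0.522 ≈ −$872 billion.

−$872 billion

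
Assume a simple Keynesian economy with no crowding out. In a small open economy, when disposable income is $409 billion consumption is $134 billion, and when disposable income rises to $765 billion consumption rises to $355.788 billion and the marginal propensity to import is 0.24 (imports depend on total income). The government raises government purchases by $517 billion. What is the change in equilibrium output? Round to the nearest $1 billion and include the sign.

+$838 billion

MPC = ΔC/ΔYd = (355.788 − 134)/(765 − 409) = 221.788/356 = 0.623.
Government-spending multiplier = 1/(1 − c + m) = 1/(1 − 0.623 + 0.24) = 1/0.617 ≈ 1.621.
ΔY = k × ΔG = (+$517 billion) / 0.617 ≈ +$838 billion.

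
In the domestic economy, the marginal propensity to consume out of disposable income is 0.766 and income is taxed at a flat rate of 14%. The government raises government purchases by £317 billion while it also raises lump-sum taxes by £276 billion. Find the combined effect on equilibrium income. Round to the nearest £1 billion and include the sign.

Expenditure multiplier = 1/(1 − c(1−t)) = 1/(1 − 0.766×0.86) = 1/0.34124 ≈ 2.93.
ΔG contributes k·ΔG = (+£317 billion) / 0.34124 ≈ +£929 billion.
ΔT of +£276 billion changes first-round spending by −c·ΔT = −£211.416 billion, contributing k·(−c·ΔT) = (−£211.416 billion) / 0.34124 ≈ −£619.6 billion.
Net ΔY = k(ΔG − c·ΔT) = (+£105.584 billion) / 0.34124 ≈ +£309 billion.

+£309 billion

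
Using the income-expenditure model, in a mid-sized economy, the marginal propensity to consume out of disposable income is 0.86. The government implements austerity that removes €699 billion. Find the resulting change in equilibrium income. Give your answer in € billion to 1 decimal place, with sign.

−€4,992.9 billion

Government-spending multiplier = 1/(1 − MPC) = 1/(1 − 0.86) = 1/0.14 ≈ 7.143.
ΔY = k × ΔG = (−€699 billion) / 0.14 ≈ −€4,992.9 billion.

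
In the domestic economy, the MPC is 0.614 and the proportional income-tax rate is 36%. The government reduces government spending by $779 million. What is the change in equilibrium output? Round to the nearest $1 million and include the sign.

Expenditure multiplier = 1/(1 − c(1−t)) = 1/(1 − 0.614×0.64) = 1/0.60704 ≈ 1.647.
ΔY = k × ΔG = (−$779 million) / 0.60704 ≈ −$1,283 million.

−$1,283 million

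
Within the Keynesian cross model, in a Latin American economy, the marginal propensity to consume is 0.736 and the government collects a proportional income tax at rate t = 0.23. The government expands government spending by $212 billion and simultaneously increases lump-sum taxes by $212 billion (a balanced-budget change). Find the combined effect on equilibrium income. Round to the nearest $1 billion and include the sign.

+$129 billion

Expenditure multiplier = 1/(1 − c(1−t)) = 1/(1 − 0.736×0.77) = 1/0.43328 ≈ 2.308.
ΔG contributes k·ΔG = (+$212 billion) / 0.43328 ≈ +$489.3 billion.
ΔT of +$212 billion changes first-round spending by −c·ΔT = −$156.032 billion, contributing k·(−c·ΔT) = (−$156.032 billion) / 0.43328 ≈ −$360.1 billion.
Net ΔY = k(ΔG − c·ΔT) = (+$55.968 billion) / 0.43328 ≈ +$129 billion.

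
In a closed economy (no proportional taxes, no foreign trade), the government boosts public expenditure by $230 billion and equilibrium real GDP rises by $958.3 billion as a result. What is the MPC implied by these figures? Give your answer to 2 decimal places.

0.76

Implied spending multiplier k = ΔY/ΔG = 958.3/230 ≈ 4.1665.
Since k = 1/(1 − MPC), MPC = 1 − 1/k = 1 − ΔG/ΔY = 1 − 230/958.3 ≈ 0.76.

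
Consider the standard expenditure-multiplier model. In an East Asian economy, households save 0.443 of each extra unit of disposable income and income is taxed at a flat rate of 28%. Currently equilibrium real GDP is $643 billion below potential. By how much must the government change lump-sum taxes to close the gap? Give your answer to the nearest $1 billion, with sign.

−$691 billion

MPC = 1 − MPS = 1 − 0.443 = 0.557.
Spending multiplier = 1/(1 − c(1−t)) = 1/(1 − 0.557×0.72) = 1/0.59896 ≈ 1.67.
Tax multiplier = −c·k = −0.557/0.59896 ≈ −0.93. Need ΔY = +$643 billion, so ΔT = ΔY/(−c·k) = −(+$643 billion) × 0.59896 / 0.557 ≈ −$691 billion.
The government should cut lump-sum taxes by $691 billion.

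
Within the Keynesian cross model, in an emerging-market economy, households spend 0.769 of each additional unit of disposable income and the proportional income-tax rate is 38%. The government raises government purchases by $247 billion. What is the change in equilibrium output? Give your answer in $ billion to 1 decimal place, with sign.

+$472.1 billion

Expenditure multiplier = 1/(1 − c(1−t)) = 1/(1 − 0.769×0.62) = 1/0.52322 ≈ 1.911.
ΔY = k × ΔG = (+$247 billion) / 0.52322 ≈ +$472.1 billion.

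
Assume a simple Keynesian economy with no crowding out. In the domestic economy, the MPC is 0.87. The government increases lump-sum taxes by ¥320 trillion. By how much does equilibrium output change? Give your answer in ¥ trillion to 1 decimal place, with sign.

A lump-sum tax change of +¥320 trillion shifts disposable income by −¥320 trillion; first-round consumption changes by −c × ΔT = −0.87 × (+¥320 trillion) = −¥278.4 trillion.
Expenditure multiplier = 1/(1 − MPC) = 1/(1 − 0.87) = 1/0.13 ≈ 7.692.
The tax multiplier is −c × k ≈ −6.692, so ΔY = k × (−c·ΔT) = (−¥278.4 trillion) / 0.13 ≈ −¥2,141.5 trillion.

−¥2,141.5 trillion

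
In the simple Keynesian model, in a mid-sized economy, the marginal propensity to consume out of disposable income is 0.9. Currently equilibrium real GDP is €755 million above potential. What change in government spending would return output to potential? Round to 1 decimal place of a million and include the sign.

−€75.5 million

Spending multiplier = 1/(1 − MPC) = 1/(1 − 0.9) = 1/0.1 = 10.
Need ΔY = −€755 million, so ΔG = ΔY/k = (−€755 million) × 0.1 = −€75.5 million.
The government should cut government spending by €75.5 million.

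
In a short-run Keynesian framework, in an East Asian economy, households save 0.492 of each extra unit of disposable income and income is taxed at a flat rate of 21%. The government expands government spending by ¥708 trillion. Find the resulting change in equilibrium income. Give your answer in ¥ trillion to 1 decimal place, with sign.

MPC = 1 − MPS = 1 − 0.492 = 0.508.
Spending multiplier = 1/(1 − c(1−t)) = 1/(1 − 0.508×0.79) = 1/0.59868 ≈ 1.67.
ΔY = k × ΔG = (+¥708 trillion) / 0.59868 ≈ +¥1,182.6 trillion.

+¥1,182.6 trillion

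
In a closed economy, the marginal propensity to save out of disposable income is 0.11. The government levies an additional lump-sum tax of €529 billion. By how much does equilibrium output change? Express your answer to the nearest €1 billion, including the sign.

MPC = 1 − MPS = 1 − 0.11 = 0.89.
A lump-sum tax change of +€529 billion shifts disposable income by −€529 billion; first-round consumption changes by −c × ΔT = −0.89 × (+€529 billion) = −€470.81 billion.
Expenditure multiplier = 1/(1 − MPC) = 1/(1 − 0.89) = 1/0.11 ≈ 9.091.
The tax multiplier is −c × k ≈ −8.091, so ΔY = k × (−c·ΔT) = (−€470.81 billion) / 0.11 ≈ −€4,280 billion.

−€4,280 billion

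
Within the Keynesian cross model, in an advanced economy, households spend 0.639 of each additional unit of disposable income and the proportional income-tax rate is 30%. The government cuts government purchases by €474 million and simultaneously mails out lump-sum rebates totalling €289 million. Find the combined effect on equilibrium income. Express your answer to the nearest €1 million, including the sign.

−€523 million

Expenditure multiplier = 1/(1 − c(1−t)) = 1/(1 − 0.639×0.7) = 1/0.5527 ≈ 1.809.
ΔG contributes k·ΔG = (−€474 million) / 0.5527 ≈ −€857.6 million.
ΔT of −€289 million changes first-round spending by −c·ΔT = +€184.671 million, contributing k·(−c·ΔT) = (+€184.671 million) / 0.5527 ≈ +€334.1 million.
Net ΔY = k(ΔG − c·ΔT) = (−€289.329 million) / 0.5527 ≈ −€523 million.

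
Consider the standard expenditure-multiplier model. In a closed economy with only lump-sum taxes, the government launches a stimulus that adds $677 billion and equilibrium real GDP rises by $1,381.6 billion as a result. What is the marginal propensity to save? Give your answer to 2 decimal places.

Implied spending multiplier k = ΔY/ΔG = 1,381.6/677 ≈ 2.0408.
Since k = 1/(1 − MPC), MPC = 1 − 1/k = 1 − ΔG/ΔY = 1 − 677/1,381.6 ≈ 0.51.
MPS = 1 − MPC = 0.49.

0.49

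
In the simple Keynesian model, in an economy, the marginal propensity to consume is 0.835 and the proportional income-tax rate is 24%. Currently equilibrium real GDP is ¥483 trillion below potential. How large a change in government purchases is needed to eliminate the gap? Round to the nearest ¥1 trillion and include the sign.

+¥176 trillion

Spending multiplier = 1/(1 − c(1−t)) = 1/(1 − 0.835×0.76) = 1/0.3654 ≈ 2.737.
Need ΔY = +¥483 trillion, so ΔG = ΔY/k = (+¥483 trillion) × 0.3654 ≈ +¥176 trillion.
The government should increase government purchases by ¥176 trillion.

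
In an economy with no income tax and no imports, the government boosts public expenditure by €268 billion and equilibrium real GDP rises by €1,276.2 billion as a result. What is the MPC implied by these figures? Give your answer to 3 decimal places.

0.790

Implied spending multiplier k = ΔY/ΔG = 1,276.2/268 ≈ 4.7619.
Since k = 1/(1 − MPC), MPC = 1 − 1/k = 1 − ΔG/ΔY = 1 − 268/1,276.2 ≈ 0.790.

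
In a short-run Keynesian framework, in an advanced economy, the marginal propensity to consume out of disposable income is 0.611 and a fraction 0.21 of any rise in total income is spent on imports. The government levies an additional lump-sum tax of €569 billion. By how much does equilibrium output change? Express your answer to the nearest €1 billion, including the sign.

A lump-sum tax change of +€569 billion shifts disposable income by −€569 billion; first-round consumption changes by −c × ΔT = −0.611 × (+€569 billion) = −€347.659 billion.
Expenditure multiplier = 1/(1 − c + m) = 1/(1 − 0.611 + 0.21) = 1/0.599 ≈ 1.669.
The tax multiplier is −c × k ≈ −1.02, so ΔY = k × (−c·ΔT) = (−€347.659 billion) / 0.599 ≈ −€580 billion.

−€580 billion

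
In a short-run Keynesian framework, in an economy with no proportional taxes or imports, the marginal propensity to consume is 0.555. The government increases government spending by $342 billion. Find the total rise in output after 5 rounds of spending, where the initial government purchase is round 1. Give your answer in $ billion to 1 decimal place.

Round 1 adds ΔG = $342 billion; each later round is MPC = 0.555 times the previous.
After 5 rounds: 342 + 189.81 + 105.34455 + 58.46622525 + 32.44875501375 = ΔG·(1 − c^5)/(1 − c) = 342 × (1 − 0.052658067346875)/0.445 ≈ $728.1 billion.

$728.1 billion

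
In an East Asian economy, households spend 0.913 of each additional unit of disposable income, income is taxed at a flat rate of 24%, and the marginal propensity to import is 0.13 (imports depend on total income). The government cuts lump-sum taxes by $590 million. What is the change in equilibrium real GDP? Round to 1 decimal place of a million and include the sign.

A lump-sum tax change of −$590 million shifts disposable income by +$590 million; first-round consumption changes by −c × ΔT = −0.913 × (−$590 million) = +$538.67 million.
Expenditure multiplier = 1/(1 − c(1−t) + m) = 1/(1 − 0.913×0.76 + 0.13) = 1/0.43612 ≈ 2.293.
The tax multiplier is −c × k ≈ −2.093, so ΔY = k × (−c·ΔT) = (+$538.67 million) / 0.43612 ≈ +$1,235.1 million.

+$1,235.1 million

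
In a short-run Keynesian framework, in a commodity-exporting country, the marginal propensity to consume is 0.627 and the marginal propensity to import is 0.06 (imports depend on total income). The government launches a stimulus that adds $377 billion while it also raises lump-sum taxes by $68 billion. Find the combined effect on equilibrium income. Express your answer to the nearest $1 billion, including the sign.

Expenditure multiplier = 1/(1 − c + m) = 1/(1 − 0.627 + 0.06) = 1/0.433 ≈ 2.309.
ΔG contributes k·ΔG = (+$377 billion) / 0.433 ≈ +$870.7 billion.
ΔT of +$68 billion changes first-round spending by −c·ΔT = −$42.636 billion, contributing k·(−c·ΔT) = (−$42.636 billion) / 0.433 ≈ −$98.5 billion.
Net ΔY = k(ΔG − c·ΔT) = (+$334.364 billion) / 0.433 ≈ +$772 billion.

+$772 billion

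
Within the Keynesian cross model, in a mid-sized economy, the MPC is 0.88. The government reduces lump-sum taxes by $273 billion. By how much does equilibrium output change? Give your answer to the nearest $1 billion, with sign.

A lump-sum tax change of −$273 billion shifts disposable income by +$273 billion; first-round consumption changes by −c × ΔT = −0.88 × (−$273 billion) = +$240.24 billion.
Expenditure multiplier = 1/(1 − MPC) = 1/(1 − 0.88) = 1/0.12 ≈ 8.333.
The tax multiplier is −c × k ≈ −7.333, so ΔY = k × (−c·ΔT) = (+$240.24 billion) / 0.12 = +$2,002 billion.

+$2,002 billion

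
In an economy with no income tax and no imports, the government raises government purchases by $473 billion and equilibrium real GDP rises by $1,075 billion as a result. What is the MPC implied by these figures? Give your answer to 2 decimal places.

0.56

Implied spending multiplier k = ΔY/ΔG = 1,075/473 ≈ 2.2727.
Since k = 1/(1 − MPC), MPC = 1 − 1/k = 1 − ΔG/ΔY = 1 − 473/1,075 = 0.56.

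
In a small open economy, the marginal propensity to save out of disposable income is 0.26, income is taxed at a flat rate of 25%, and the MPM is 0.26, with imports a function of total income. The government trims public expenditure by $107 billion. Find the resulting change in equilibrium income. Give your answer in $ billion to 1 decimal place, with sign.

MPC = 1 − MPS = 1 − 0.26 = 0.74.
Expenditure multiplier = 1/(1 − c(1−t) + m) = 1/(1 − 0.74×0.75 + 0.26) = 1/0.705 ≈ 1.418.
ΔY = k × ΔG = (−$107 billion) / 0.705 ≈ −$151.8 billion.

−$151.8 billion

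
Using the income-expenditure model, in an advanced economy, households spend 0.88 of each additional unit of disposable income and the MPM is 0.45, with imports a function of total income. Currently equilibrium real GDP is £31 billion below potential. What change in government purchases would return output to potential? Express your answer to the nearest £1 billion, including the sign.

+£18 billion

Spending multiplier = 1/(1 − c + m) = 1/(1 − 0.88 + 0.45) = 1/0.57 ≈ 1.754.
Need ΔY = +£31 billion, so ΔG = ΔY/k = (+£31 billion) × 0.57 ≈ +£18 billion.
The government should increase government purchases by £18 billion.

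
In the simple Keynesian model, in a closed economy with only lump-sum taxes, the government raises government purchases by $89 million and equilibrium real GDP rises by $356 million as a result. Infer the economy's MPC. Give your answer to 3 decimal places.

Implied spending multiplier k = ΔY/ΔG = 356/89 = 4.
Since k = 1/(1 − MPC), MPC = 1 − 1/k = 1 − ΔG/ΔY = 1 − 89/356 = 0.750.

0.750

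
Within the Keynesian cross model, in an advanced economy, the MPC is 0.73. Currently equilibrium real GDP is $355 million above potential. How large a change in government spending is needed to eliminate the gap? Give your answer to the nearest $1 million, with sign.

Spending multiplier = 1/(1 − MPC) = 1/(1 − 0.73) = 1/0.27 ≈ 3.704.
Need ΔY = −$355 million, so ΔG = ΔY/k = (−$355 million) × 0.27 ≈ −$96 million.
The government should cut government spending by $96 million.

−$96 million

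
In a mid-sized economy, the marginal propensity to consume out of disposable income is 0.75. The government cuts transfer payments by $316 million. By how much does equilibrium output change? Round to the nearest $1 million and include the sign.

−$948 million

The transfer change shifts disposable income by −$316 million, so first-round consumption changes by c·ΔTR = 0.75 × (−$316 million) = −$237 million.
Expenditure multiplier = 1/(1 − MPC) = 1/(1 − 0.75) = 1/0.25 = 4.
The transfer multiplier is c × k = 3, so ΔY = k × (c·ΔTR) = (−$237 million) / 0.25 = −$948 million.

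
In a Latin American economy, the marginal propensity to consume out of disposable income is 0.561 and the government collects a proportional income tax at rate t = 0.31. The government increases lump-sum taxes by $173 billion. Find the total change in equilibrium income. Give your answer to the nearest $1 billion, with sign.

−$158 billion

A lump-sum tax change of +$173 billion shifts disposable income by −$173 billion; first-round consumption changes by −c × ΔT = −0.561 × (+$173 billion) = −$97.053 billion.
Expenditure multiplier = 1/(1 − c(1−t)) = 1/(1 − 0.561×0.69) = 1/0.61291 ≈ 1.632.
The tax multiplier is −c × k ≈ −0.915, so ΔY = k × (−c·ΔT) = (−$97.053 billion) / 0.61291 ≈ −$158 billion.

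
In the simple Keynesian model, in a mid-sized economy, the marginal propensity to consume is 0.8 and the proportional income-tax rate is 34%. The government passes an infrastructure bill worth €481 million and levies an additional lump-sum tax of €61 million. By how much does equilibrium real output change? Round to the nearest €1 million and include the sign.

Expenditure multiplier = 1/(1 − c(1−t)) = 1/(1 − 0.8×0.66) = 1/0.472 ≈ 2.119.
ΔG contributes k·ΔG = (+€481 million) / 0.472 ≈ +€1,019.1 million.
ΔT of +€61 million changes first-round spending by −c·ΔT = −€48.8 million, contributing k·(−c·ΔT) = (−€48.8 million) / 0.472 ≈ −€103.4 million.
Net ΔY = k(ΔG − c·ΔT) = (+€432.2 million) / 0.472 ≈ +€916 million.

+€916 million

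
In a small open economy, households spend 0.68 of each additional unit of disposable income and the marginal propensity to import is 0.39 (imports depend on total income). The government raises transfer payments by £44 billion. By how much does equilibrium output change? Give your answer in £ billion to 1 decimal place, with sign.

The transfer change shifts disposable income by +£44 billion, so first-round consumption changes by c·ΔTR = 0.68 × (+£44 billion) = +£29.92 billion.
Expenditure multiplier = 1/(1 − c + m) = 1/(1 − 0.68 + 0.39) = 1/0.71 ≈ 1.408.
The transfer multiplier is c × k ≈ 0.958, so ΔY = k × (c·ΔTR) = (+£29.92 billion) / 0.71 ≈ +£42.1 billion.

+£42.1 billion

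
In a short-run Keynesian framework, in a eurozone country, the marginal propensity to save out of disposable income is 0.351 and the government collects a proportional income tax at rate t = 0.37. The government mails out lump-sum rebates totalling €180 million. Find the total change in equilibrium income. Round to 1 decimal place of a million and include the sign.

MPC = 1 − MPS = 1 − 0.351 = 0.649.
A lump-sum tax change of −€180 million shifts disposable income by +€180 million; first-round consumption changes by −c × ΔT = −0.649 × (−€180 million) = +€116.82 million.
Expenditure multiplier = 1/(1 − c(1−t)) = 1/(1 − 0.649×0.63) = 1/0.59113 ≈ 1.692.
The tax multiplier is −c × k ≈ −1.098, so ΔY = k × (−c·ΔT) = (+€116.82 million) / 0.59113 ≈ +€197.6 million.

+€197.6 million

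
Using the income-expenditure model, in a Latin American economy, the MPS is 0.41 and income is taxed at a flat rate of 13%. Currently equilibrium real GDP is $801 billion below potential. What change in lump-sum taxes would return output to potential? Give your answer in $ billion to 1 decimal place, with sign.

−$660.8 billion

MPC = 1 − MPS = 1 − 0.41 = 0.59.
Spending multiplier = 1/(1 − c(1−t)) = 1/(1 − 0.59×0.87) = 1/0.4867 ≈ 2.055.
Tax multiplier = −c·k = −0.59/0.4867 ≈ −1.212. Need ΔY = +$801 billion, so ΔT = ΔY/(−c·k) = −(+$801 billion) × 0.4867 / 0.59 ≈ −$660.8 billion.
The government should cut lump-sum taxes by $660.8 billion.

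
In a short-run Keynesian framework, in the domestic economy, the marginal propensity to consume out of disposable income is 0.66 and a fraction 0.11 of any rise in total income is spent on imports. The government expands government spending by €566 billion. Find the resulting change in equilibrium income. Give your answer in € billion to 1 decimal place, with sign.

+€1,257.8 billion

Government-spending multiplier = 1/(1 − c + m) = 1/(1 − 0.66 + 0.11) = 1/0.45 ≈ 2.222.
ΔY = k × ΔG = (+€566 billion) / 0.45 ≈ +€1,257.8 billion.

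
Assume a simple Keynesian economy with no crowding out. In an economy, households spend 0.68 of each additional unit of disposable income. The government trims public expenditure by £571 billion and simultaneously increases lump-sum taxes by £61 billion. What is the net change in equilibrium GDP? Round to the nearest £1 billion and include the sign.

Expenditure multiplier = 1/(1 − MPC) = 1/(1 − 0.68) = 1/0.32 = 3.125.
ΔG contributes k·ΔG = (−£571 billion) / 0.32 ≈ −£1,784.4 billion.
ΔT of +£61 billion changes first-round spending by −c·ΔT = −£41.48 billion, contributing k·(−c·ΔT) = (−£41.48 billion) / 0.32 ≈ −£129.6 billion.
Net ΔY = k(ΔG − c·ΔT) = (−£612.48 billion) / 0.32 = −£1,914 billion.

−£1,914 billion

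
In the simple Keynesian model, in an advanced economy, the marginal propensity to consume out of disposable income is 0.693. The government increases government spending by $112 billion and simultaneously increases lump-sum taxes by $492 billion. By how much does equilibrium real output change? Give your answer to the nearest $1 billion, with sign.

Expenditure multiplier = 1/(1 − MPC) = 1/(1 − 0.693) = 1/0.307 ≈ 3.257.
ΔG contributes k·ΔG = (+$112 billion) / 0.307 ≈ +$364.8 billion.
ΔT of +$492 billion changes first-round spending by −c·ΔT = −$340.956 billion, contributing k·(−c·ΔT) = (−$340.956 billion) / 0.307 ≈ −$1,110.6 billion.
Net ΔY = k(ΔG − c·ΔT) = (−$228.956 billion) / 0.307 ≈ −$746 billion.

−$746 billion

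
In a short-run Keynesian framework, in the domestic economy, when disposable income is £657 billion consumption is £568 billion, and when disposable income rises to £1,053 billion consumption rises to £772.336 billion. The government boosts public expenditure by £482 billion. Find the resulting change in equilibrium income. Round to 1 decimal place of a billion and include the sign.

MPC = ΔC/ΔYd = (772.336 − 568)/(1,053 − 657) = 204.336/396 = 0.516.
Expenditure multiplier = 1/(1 − MPC) = 1/(1 − 0.516) = 1/0.484 ≈ 2.066.
ΔY = k × ΔG = (+£482 billion) / 0.484 ≈ +£995.9 billion.

+£995.9 billion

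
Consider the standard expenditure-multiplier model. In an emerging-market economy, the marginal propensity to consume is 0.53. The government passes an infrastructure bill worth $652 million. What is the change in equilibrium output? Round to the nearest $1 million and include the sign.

Expenditure multiplier = 1/(1 − MPC) = 1/(1 − 0.53) = 1/0.47 ≈ 2.128.
ΔY = k × ΔG = (+$652 million) / 0.47 ≈ +$1,387 million.

+$1,387 million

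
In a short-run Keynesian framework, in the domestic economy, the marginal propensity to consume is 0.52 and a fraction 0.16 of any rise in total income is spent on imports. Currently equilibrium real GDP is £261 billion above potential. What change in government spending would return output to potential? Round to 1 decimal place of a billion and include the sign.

Spending multiplier = 1/(1 − c + m) = 1/(1 − 0.52 + 0.16) = 1/0.64 ≈ 1.563.
Need ΔY = −£261 billion, so ΔG = ΔY/k = (−£261 billion) × 0.64 ≈ −£167 billion.
The government should cut government spending by £167 billion.

−£167.0 billion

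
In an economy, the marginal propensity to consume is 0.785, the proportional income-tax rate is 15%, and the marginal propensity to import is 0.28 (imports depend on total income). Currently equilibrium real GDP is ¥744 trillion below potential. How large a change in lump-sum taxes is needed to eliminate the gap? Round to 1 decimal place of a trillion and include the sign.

Spending multiplier = 1/(1 − c(1−t) + m) = 1/(1 − 0.785×0.85 + 0.28) = 1/0.61275 ≈ 1.632.
Tax multiplier = −c·k = −0.785/0.61275 ≈ −1.281. Need ΔY = +¥744 trillion, so ΔT = ΔY/(−c·k) = −(+¥744 trillion) × 0.61275 / 0.785 ≈ −¥580.7 trillion.
The government should cut lump-sum taxes by ¥580.7 trillion.

−¥580.7 trillion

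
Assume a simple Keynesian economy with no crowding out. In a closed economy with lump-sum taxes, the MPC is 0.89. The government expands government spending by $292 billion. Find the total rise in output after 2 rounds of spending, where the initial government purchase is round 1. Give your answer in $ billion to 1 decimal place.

Round 1 adds ΔG = $292 billion; each later round is MPC = 0.89 times the previous.
After 2 rounds: 292 + 259.88 = ΔG·(1 − c^2)/(1 − c) = 292 × (1 − 0.7921)/0.11 ≈ $551.9 billion.

$551.9 billion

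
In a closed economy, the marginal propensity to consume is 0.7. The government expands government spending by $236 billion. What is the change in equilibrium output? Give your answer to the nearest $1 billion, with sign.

+$787 billion

Expenditure multiplier = 1/(1 − MPC) = 1/(1 − 0.7) = 1/0.3 ≈ 3.333.
ΔY = k × ΔG = (+$236 billion) / 0.3 ≈ +$787 billion.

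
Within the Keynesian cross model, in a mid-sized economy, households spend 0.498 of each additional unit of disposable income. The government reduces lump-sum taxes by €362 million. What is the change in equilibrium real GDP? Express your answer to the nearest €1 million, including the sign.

+€359 million

A lump-sum tax change of −€362 million shifts disposable income by +€362 million; first-round consumption changes by −c × ΔT = −0.498 × (−€362 million) = +€180.276 million.
Expenditure multiplier = 1/(1 − MPC) = 1/(1 − 0.498) = 1/0.502 ≈ 1.992.
The tax multiplier is −c × k ≈ −0.992, so ΔY = k × (−c·ΔT) = (+€180.276 million) / 0.502 ≈ +€359 million.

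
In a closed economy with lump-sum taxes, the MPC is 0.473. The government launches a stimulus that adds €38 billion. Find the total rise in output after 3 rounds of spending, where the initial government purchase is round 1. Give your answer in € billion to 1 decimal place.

€64.5 billion

Round 1 adds ΔG = €38 billion; each later round is MPC = 0.473 times the previous.
After 3 rounds: 38 + 17.974 + 8.501702 = ΔG·(1 − c^3)/(1 − c) = 38 × (1 − 0.105823817)/0.527 ≈ €64.5 billion.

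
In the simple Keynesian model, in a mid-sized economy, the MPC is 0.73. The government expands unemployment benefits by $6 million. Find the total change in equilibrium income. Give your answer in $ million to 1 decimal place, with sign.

The transfer change shifts disposable income by +$6 million, so first-round consumption changes by c·ΔTR = 0.73 × (+$6 million) = +$4.38 million.
Expenditure multiplier = 1/(1 − MPC) = 1/(1 − 0.73) = 1/0.27 ≈ 3.704.
The transfer multiplier is c × k ≈ 2.704, so ΔY = k × (c·ΔTR) = (+$4.38 million) / 0.27 ≈ +$16.2 million.

+$16.2 million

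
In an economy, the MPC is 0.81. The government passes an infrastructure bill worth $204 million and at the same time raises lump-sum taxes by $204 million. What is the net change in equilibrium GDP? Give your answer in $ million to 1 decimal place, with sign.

+$204.0 million

Expenditure multiplier = 1/(1 − MPC) = 1/(1 − 0.81) = 1/0.19 ≈ 5.263.
ΔG contributes k·ΔG = (+$204 million) / 0.19 ≈ +$1,073.7 million.
ΔT of +$204 million changes first-round spending by −c·ΔT = −$165.24 million, contributing k·(−c·ΔT) = (−$165.24 million) / 0.19 ≈ −$869.7 million.
With ΔG = ΔT and no other leakages, the balanced-budget multiplier is 1, so ΔY = ΔG = +$204 million.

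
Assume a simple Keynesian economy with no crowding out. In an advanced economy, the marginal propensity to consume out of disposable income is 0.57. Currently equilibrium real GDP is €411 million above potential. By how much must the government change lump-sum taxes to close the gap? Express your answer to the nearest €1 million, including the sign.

Spending multiplier = 1/(1 − MPC) = 1/(1 − 0.57) = 1/0.43 ≈ 2.326.
Tax multiplier = −c·k = −0.57/0.43 ≈ −1.326. Need ΔY = −€411 million, so ΔT = ΔY/(−c·k) = −(−€411 million) × 0.43 / 0.57 ≈ +€310 million.
The government should raise lump-sum taxes by €310 million.

+€310 million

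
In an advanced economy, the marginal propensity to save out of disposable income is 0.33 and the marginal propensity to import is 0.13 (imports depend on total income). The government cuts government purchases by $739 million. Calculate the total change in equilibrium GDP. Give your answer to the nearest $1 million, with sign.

MPC = 1 − MPS = 1 − 0.33 = 0.67.
Spending multiplier = 1/(1 − c + m) = 1/(1 − 0.67 + 0.13) = 1/0.46 ≈ 2.174.
ΔY = k × ΔG = (−$739 million) / 0.46 ≈ −$1,607 million.

−$1,607 million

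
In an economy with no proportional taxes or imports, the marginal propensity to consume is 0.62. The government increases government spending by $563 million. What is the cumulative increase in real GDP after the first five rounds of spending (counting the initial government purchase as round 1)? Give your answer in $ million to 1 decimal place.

Round 1 adds ΔG = $563 million; each later round is MPC = 0.62 times the previous.
After 5 rounds: 563 + 349.06 + 216.4172 + 134.178664 + 83.19077168 = ΔG·(1 − c^5)/(1 − c) = 563 × (1 − 0.0916132832)/0.38 ≈ $1,345.8 million.

$1,345.8 million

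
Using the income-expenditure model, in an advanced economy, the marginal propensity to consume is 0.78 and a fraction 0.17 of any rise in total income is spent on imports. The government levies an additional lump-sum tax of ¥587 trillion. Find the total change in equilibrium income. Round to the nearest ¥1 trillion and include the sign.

A lump-sum tax change of +¥587 trillion shifts disposable income by −¥587 trillion; first-round consumption changes by −c × ΔT = −0.78 × (+¥587 trillion) = −¥457.86 trillion.
Expenditure multiplier = 1/(1 − c + m) = 1/(1 − 0.78 + 0.17) = 1/0.39 ≈ 2.564.
The tax multiplier is −c × k = −2, so ΔY = k × (−c·ΔT) = (−¥457.86 trillion) / 0.39 = −¥1,174 trillion.

−¥1,174 trillion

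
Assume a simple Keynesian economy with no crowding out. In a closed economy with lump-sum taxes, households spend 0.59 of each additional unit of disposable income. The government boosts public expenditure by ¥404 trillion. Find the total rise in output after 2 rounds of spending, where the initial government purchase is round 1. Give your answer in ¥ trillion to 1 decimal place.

Round 1 adds ΔG = ¥404 trillion; each later round is MPC = 0.59 times the previous.
After 2 rounds: 404 + 238.36 = ΔG·(1 − c^2)/(1 − c) = 404 × (1 − 0.3481)/0.41 ≈ ¥642.4 trillion.

¥642.4 trillion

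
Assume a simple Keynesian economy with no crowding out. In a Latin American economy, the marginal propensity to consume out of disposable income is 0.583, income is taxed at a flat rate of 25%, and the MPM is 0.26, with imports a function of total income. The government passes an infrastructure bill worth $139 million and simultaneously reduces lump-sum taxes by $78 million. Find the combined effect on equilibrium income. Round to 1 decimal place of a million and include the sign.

+$224.2 million

Expenditure multiplier = 1/(1 − c(1−t) + m) = 1/(1 − 0.583×0.75 + 0.26) = 1/0.82275 ≈ 1.215.
ΔG contributes k·ΔG = (+$139 million) / 0.82275 ≈ +$168.9 million.
ΔT of −$78 million changes first-round spending by −c·ΔT = +$45.474 million, contributing k·(−c·ΔT) = (+$45.474 million) / 0.82275 ≈ +$55.3 million.
Net ΔY = k(ΔG − c·ΔT) = (+$184.474 million) / 0.82275 ≈ +$224.2 million.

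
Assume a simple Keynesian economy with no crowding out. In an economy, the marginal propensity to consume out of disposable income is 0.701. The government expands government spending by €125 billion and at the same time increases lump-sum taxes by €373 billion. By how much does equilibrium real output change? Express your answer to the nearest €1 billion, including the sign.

Expenditure multiplier = 1/(1 − MPC) = 1/(1 − 0.701) = 1/0.299 ≈ 3.344.
ΔG contributes k·ΔG = (+€125 billion) / 0.299 ≈ +€418.1 billion.
ΔT of +€373 billion changes first-round spending by −c·ΔT = −€261.473 billion, contributing k·(−c·ΔT) = (−€261.473 billion) / 0.299 ≈ −€874.5 billion.
Net ΔY = k(ΔG − c·ΔT) = (−€136.473 billion) / 0.299 ≈ −€456 billion.

−€456 billion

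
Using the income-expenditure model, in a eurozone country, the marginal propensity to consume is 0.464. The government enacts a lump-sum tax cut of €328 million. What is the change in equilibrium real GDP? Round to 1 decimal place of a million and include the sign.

+€283.9 million

A lump-sum tax change of −€328 million shifts disposable income by +€328 million; first-round consumption changes by −c × ΔT = −0.464 × (−€328 million) = +€152.192 million.
Expenditure multiplier = 1/(1 − MPC) = 1/(1 − 0.464) = 1/0.536 ≈ 1.866.
The tax multiplier is −c × k ≈ −0.866, so ΔY = k × (−c·ΔT) = (+€152.192 million) / 0.536 ≈ +€283.9 million.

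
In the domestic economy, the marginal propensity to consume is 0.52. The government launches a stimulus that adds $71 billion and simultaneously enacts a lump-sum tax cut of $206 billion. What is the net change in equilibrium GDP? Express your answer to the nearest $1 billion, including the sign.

+$371 billion

Expenditure multiplier = 1/(1 − MPC) = 1/(1 − 0.52) = 1/0.48 ≈ 2.083.
ΔG contributes k·ΔG = (+$71 billion) / 0.48 ≈ +$147.9 billion.
ΔT of −$206 billion changes first-round spending by −c·ΔT = +$107.12 billion, contributing k·(−c·ΔT) = (+$107.12 billion) / 0.48 ≈ +$223.2 billion.
Net ΔY = k(ΔG − c·ΔT) = (+$178.12 billion) / 0.48 ≈ +$371 billion.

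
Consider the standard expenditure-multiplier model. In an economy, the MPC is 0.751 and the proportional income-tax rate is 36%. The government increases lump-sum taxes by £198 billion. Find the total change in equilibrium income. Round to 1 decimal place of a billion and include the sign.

−£286.3 billion

A lump-sum tax change of +£198 billion shifts disposable income by −£198 billion; first-round consumption changes by −c × ΔT = −0.751 × (+£198 billion) = −£148.698 billion.
Expenditure multiplier = 1/(1 − c(1−t)) = 1/(1 − 0.751×0.64) = 1/0.51936 ≈ 1.925.
The tax multiplier is −c × k ≈ −1.446, so ΔY = k × (−c·ΔT) = (−£148.698 billion) / 0.51936 ≈ −£286.3 billion.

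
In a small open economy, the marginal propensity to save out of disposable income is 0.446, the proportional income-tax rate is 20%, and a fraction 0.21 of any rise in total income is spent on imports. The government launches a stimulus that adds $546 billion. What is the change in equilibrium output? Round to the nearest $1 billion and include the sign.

MPC = 1 − MPS = 1 − 0.446 = 0.554.
Spending multiplier = 1/(1 − c(1−t) + m) = 1/(1 − 0.554×0.8 + 0.21) = 1/0.7668 ≈ 1.304.
ΔY = k × ΔG = (+$546 billion) / 0.7668 ≈ +$712 billion.

+$712 billion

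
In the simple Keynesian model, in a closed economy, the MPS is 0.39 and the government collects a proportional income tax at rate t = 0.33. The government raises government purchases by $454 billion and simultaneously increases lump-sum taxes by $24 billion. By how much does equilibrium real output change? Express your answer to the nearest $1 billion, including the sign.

MPC = 1 − MPS = 1 − 0.39 = 0.61.
Expenditure multiplier = 1/(1 − c(1−t)) = 1/(1 − 0.61×0.67) = 1/0.5913 ≈ 1.691.
ΔG contributes k·ΔG = (+$454 billion) / 0.5913 ≈ +$767.8 billion.
ΔT of +$24 billion changes first-round spending by −c·ΔT = −$14.64 billion, contributing k·(−c·ΔT) = (−$14.64 billion) / 0.5913 ≈ −$24.8 billion.
Net ΔY = k(ΔG − c·ΔT) = (+$439.36 billion) / 0.5913 ≈ +$743 billion.

+$743 billion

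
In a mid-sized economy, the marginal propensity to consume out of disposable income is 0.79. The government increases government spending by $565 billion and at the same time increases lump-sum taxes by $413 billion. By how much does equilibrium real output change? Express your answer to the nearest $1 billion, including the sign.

Expenditure multiplier = 1/(1 − MPC) = 1/(1 − 0.79) = 1/0.21 ≈ 4.762.
ΔG contributes k·ΔG = (+$565 billion) / 0.21 ≈ +$2,690.5 billion.
ΔT of +$413 billion changes first-round spending by −c·ΔT = −$326.27 billion, contributing k·(−c·ΔT) = (−$326.27 billion) / 0.21 ≈ −$1,553.7 billion.
Net ΔY = k(ΔG − c·ΔT) = (+$238.73 billion) / 0.21 ≈ +$1,137 billion.

+$1,137 billion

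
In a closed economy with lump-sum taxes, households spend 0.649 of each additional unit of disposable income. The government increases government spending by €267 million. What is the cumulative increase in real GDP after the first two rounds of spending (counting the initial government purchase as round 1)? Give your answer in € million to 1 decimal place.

€440.3 million

Round 1 adds ΔG = €267 million; each later round is MPC = 0.649 times the previous.
After 2 rounds: 267 + 173.283 = ΔG·(1 − c^2)/(1 − c) = 267 × (1 − 0.421201)/0.351 ≈ €440.3 million.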